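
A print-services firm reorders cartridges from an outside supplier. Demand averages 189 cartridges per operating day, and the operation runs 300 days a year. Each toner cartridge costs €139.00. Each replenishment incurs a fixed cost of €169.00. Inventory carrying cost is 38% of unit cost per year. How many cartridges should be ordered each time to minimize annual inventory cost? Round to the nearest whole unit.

Q* ≈ 602 cartridges

Annual demand D = 189 × 300 = 56,700.
Holding cost H = 0.38 × €139.00 = €52.8200 per unit per year.
EOQ = √(2DS / H) = √(2 × 56,700 × 169 / 52.82).
= √(19,164,600 / 52.82) = √362,828.4741 ≈ 602.352.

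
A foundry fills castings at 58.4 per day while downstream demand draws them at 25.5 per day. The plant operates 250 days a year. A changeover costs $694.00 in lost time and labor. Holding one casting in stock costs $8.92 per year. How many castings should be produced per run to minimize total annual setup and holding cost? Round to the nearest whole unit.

Q* ≈ 1,327 castings

Annual demand D = 25.5 × 250 = 6,375.
Production build-up factor (1 − d/p) = 1 − 25.5/58.4 = 0.5634.
Q* = √(2DS / (H(1 − d/p))) = √(2 × 6,375 × 694 / (8.92 × 0.5634)).
= √(8,848,500 / 5.0251) ≈ 1326.969.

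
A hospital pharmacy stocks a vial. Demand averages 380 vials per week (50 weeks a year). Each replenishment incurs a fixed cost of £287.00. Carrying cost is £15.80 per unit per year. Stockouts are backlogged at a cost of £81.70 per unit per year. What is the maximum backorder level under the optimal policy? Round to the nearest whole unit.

S* ≈ 147 vials

Annual demand D = 380 × 50 = 19,000.
With planned backorders, Q* = √(2DS/H) · √((H+B)/B).
√(2DS/H) = √(2 × 19,000 × 287 / 15.8) = 830.815.
√((H+B)/B) = √((15.8+81.7)/81.7) = 1.0924.
Q* ≈ 907.602.
S* = Q* · H/(H+B) = 907.602 × 15.8/97.5 ≈ 147.078.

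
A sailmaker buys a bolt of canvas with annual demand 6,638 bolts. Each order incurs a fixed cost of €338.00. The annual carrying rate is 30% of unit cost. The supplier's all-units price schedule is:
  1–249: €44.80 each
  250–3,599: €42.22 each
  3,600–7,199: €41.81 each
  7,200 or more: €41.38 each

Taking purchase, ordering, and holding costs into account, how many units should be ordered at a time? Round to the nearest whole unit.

Holding cost per unit per year at price C is H = 0.30·C.
For each price level, check whether its EOQ is feasible; otherwise the best quantity at that price is the breakpoint.
Tier 1 (€44.80): EOQ = 577.8 exceeds tier's upper bound 249, so this tier is dominated.
EOQ at €42.22 = 595.2 (feasible in tier 2): TC = 6,638×€42.22 + (6,638/595.2)×338 + (595.2/2)×0.30×€42.22 = €287,795.32.
EOQ at €41.81 = 598.1 < 3600, so use break Q=3600: TC = 6,638×€41.81 + (6,638/3600.0)×338 + (3600.0/2)×0.30×€41.81 = €300,735.41.
EOQ at €41.38 = 601.2 < 7200, so use break Q=7200: TC = 6,638×€41.38 + (6,638/7200.0)×338 + (7200.0/2)×0.30×€41.38 = €319,682.46.
Lowest total cost is €287,795.32 at Q = 595.2.

Q* ≈ 595 bolts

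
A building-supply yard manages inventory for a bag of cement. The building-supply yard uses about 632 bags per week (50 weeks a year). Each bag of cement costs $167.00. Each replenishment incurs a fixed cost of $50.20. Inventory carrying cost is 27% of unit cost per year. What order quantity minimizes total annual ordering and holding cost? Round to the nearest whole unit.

Q* ≈ 265 bags

Annual demand D = 632 × 50 = 31,600.
Holding cost H = 0.27 × $167.00 = $45.0900 per unit per year.
EOQ = √(2DS / H) = √(2 × 31,600 × 50.2 / 45.09).
= √(3,172,640 / 45.09) = √70,362.3863 ≈ 265.259.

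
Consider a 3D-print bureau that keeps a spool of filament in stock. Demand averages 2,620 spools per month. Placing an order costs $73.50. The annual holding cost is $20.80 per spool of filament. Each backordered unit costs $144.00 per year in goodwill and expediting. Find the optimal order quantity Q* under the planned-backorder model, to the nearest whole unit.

Q* ≈ 504 spools

Annual demand D = 2,620 × 12 = 31,440.
With planned backorders, Q* = √(2DS/H) · √((H+B)/B).
√(2DS/H) = √(2 × 31,440 × 73.5 / 20.8) = 471.377.
√((H+B)/B) = √((20.8+144)/144) = 1.0698.
Q* ≈ 504.273.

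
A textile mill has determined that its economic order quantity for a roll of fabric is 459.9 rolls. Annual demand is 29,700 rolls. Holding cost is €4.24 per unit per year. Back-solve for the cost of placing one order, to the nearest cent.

Invert the EOQ relation Q*² = 2DS/H.
From Q* = √(2DS/H): S = Q*²H / (2D) = 459.9² × 4.24 / (2 × 29,700) = 15.0975.

S ≈ €15.10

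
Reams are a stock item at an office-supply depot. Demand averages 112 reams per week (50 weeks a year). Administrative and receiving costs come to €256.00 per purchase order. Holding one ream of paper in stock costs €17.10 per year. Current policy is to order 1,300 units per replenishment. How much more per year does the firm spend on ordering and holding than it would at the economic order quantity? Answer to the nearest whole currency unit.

Extra cost ≈ €5,216 per year

Annual demand D = 112 × 50 = 5,600.
EOQ = √(2DS/H) = √(2 × 5,600 × 256 / 17.1) ≈ 409.48.
Cost at Q* = (D/Q*)S + (Q*/2)H = √(2DSH) ≈ €7,002.08.
Cost at Q = 1,300: (5,600/1,300)×256 + (1,300/2)×17.1 = €1,102.77 + €11,115.00 = €12,217.77.
Excess = €12,217.77 − €7,002.08 = €5,215.69.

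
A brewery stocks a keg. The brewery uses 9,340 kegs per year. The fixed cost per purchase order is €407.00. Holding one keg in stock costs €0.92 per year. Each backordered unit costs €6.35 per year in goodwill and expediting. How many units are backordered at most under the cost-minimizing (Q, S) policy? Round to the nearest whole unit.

S* ≈ 389 kegs

With planned backorders, Q* = √(2DS/H) · √((H+B)/B).
√(2DS/H) = √(2 × 9,340 × 407 / 0.92) = 2874.695.
√((H+B)/B) = √((0.92+6.35)/6.35) = 1.0700.
Q* ≈ 3075.899.
S* = Q* · H/(H+B) = 3075.899 × 0.92/7.27 ≈ 389.247.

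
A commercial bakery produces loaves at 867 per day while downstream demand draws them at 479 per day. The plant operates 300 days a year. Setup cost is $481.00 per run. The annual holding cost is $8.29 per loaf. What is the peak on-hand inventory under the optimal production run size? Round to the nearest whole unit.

Annual demand D = 479 × 300 = 143,700.
Production build-up factor (1 − d/p) = 1 − 479/867 = 0.4475.
Q* = √(2DS / (H(1 − d/p))) = √(2 × 143,700 × 481 / (8.29 × 0.4475)).
= √(138,239,400 / 3.7099) ≈ 6104.250.
Maximum inventory = Q*(1 − d/p) = 6104.250 × 0.4475 ≈ 2731.775.

I_max ≈ 2,732 loaves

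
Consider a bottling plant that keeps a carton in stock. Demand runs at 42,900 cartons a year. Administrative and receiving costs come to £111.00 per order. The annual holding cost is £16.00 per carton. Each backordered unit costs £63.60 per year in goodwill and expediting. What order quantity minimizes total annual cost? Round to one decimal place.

Q* ≈ 863.1 cartons

With planned backorders, Q* = √(2DS/H) · √((H+B)/B).
√(2DS/H) = √(2 × 42,900 × 111 / 16) = 771.516.
√((H+B)/B) = √((16+63.6)/63.6) = 1.1187.
Q* ≈ 863.124.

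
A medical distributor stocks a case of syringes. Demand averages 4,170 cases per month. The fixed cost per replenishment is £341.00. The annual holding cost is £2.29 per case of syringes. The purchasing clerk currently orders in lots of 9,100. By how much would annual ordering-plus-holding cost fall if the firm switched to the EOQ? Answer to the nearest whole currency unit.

Extra cost ≈ £3,454 per year

Annual demand D = 4,170 × 12 = 50,040.
EOQ = √(2DS/H) = √(2 × 50,040 × 341 / 2.29) ≈ 3860.41.
Cost at Q* = (D/Q*)S + (Q*/2)H = √(2DSH) ≈ £8,840.33.
Cost at Q = 9,100: (50,040/9,100)×341 + (9,100/2)×2.29 = £1,875.13 + £10,419.50 = £12,294.63.
Excess = £12,294.63 − £8,840.33 = £3,454.29.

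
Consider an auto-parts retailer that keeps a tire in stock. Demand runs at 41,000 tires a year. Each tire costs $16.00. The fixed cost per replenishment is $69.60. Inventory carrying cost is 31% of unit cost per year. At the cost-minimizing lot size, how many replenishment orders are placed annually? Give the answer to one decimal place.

Holding cost H = 0.31 × $16.00 = $4.9600 per unit per year.
Q* = √(2DS/H) = √(2 × 41,000 × 69.6 / 4.96) ≈ 1072.68.
Orders per year = D / Q* = 41,000 / 1072.68 ≈ 38.222.

N ≈ 38.2 orders per year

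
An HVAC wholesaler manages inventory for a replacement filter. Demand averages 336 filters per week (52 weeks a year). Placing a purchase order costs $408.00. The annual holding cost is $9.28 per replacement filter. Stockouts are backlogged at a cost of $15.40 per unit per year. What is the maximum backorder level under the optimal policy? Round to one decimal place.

S* ≈ 590.0 filters

Annual demand D = 336 × 52 = 17,472.
With planned backorders, Q* = √(2DS/H) · √((H+B)/B).
√(2DS/H) = √(2 × 17,472 × 408 / 9.28) = 1239.488.
√((H+B)/B) = √((9.28+15.4)/15.4) = 1.2659.
Q* ≈ 1569.114.
S* = Q* · H/(H+B) = 1569.114 × 9.28/24.68 ≈ 590.007.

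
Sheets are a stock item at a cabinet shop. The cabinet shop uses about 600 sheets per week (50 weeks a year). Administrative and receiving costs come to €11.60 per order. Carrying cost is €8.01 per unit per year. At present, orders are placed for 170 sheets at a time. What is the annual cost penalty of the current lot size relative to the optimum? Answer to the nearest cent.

Extra cost ≈ €366.77 per year

Annual demand D = 600 × 50 = 30,000.
EOQ = √(2DS/H) = √(2 × 30,000 × 11.6 / 8.01) ≈ 294.77.
Cost at Q* = (D/Q*)S + (Q*/2)H = √(2DSH) ≈ €2,361.14.
Cost at Q = 170: (30,000/170)×11.6 + (170/2)×8.01 = €2,047.06 + €680.85 = €2,727.91.
Excess = €2,727.91 − €2,361.14 = €366.77.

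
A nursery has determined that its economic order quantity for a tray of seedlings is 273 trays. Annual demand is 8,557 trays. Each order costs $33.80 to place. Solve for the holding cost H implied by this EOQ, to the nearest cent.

Squaring Q* = √(2DS/H) gives Q*² = 2DS/H.
From Q* = √(2DS/H): H = 2DS / Q*² = 2 × 8,557 × 33.8 / 273² = 7.7615.

H ≈ $7.76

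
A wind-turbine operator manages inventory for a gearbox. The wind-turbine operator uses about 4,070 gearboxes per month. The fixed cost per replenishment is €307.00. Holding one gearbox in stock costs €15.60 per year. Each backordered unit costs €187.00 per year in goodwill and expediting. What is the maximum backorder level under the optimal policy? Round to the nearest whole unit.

Annual demand D = 4,070 × 12 = 48,840.
With planned backorders, Q* = √(2DS/H) · √((H+B)/B).
√(2DS/H) = √(2 × 48,840 × 307 / 15.6) = 1386.468.
√((H+B)/B) = √((15.6+187)/187) = 1.0409.
Q* ≈ 1443.141.
S* = Q* · H/(H+B) = 1443.141 × 15.6/202.6 ≈ 111.120.

S* ≈ 111 gearboxes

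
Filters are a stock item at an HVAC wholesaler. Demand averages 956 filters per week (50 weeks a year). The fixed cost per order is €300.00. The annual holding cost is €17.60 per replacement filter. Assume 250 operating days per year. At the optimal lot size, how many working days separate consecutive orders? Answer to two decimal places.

Annual demand D = 956 × 50 = 47,800.
The optimal lot size = √(2DS/H) = √(2 × 47,800 × 300 / 17.6) ≈ 1276.54.
Cycle time = Q*/D × 250 = 1276.54 / 47,800 × 250 ≈ 6.676 days.

T ≈ 6.68 days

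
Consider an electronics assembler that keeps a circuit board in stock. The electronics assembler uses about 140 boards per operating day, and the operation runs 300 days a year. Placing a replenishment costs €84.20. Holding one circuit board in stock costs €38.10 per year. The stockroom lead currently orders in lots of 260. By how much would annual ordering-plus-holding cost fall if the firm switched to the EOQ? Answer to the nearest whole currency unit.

Annual demand D = 140 × 300 = 42,000.
EOQ = √(2DS/H) = √(2 × 42,000 × 84.2 / 38.1) ≈ 430.86.
Cost at Q* = (D/Q*)S + (Q*/2)H = √(2DSH) ≈ €16,415.65.
Cost at Q = 260: (42,000/260)×84.2 + (260/2)×38.1 = €13,601.54 + €4,953.00 = €18,554.54.
Excess = €18,554.54 − €16,415.65 = €2,138.88.

Extra cost ≈ €2,139 per year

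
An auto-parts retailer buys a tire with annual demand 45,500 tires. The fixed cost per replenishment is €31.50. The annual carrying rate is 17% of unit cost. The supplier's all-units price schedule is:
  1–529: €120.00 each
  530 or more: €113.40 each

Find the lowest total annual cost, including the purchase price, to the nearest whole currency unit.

TC* ≈ €5,167,513

Holding cost per unit per year at price C is H = 0.17·C.
Candidates are each tier's EOQ (if it falls in that tier) and each price-break quantity.
EOQ at €120.00 = 374.9 (feasible in tier 1): TC = 45,500×€120.00 + (45,500/374.9)×31.5 + (374.9/2)×0.17×€120.00 = €5,467,647.00.
EOQ at €113.40 = 385.6 < 530, so use break Q=530: TC = 45,500×€113.40 + (45,500/530.0)×31.5 + (530.0/2)×0.17×€113.40 = €5,167,512.92.
Lowest total cost among the candidates is at Q = 530.0.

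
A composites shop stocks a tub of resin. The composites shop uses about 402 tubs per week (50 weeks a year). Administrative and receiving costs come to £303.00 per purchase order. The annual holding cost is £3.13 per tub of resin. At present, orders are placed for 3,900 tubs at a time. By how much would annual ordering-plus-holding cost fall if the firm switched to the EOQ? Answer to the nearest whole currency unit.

Extra cost ≈ £1,491 per year

Annual demand D = 402 × 50 = 20,100.
EOQ = √(2DS/H) = √(2 × 20,100 × 303 / 3.13) ≈ 1972.71.
Cost at Q* = (D/Q*)S + (Q*/2)H = √(2DSH) ≈ £6,174.57.
Cost at Q = 3,900: (20,100/3,900)×303 + (3,900/2)×3.13 = £1,561.62 + £6,103.50 = £7,665.12.
Excess = £7,665.12 − £6,174.57 = £1,490.55.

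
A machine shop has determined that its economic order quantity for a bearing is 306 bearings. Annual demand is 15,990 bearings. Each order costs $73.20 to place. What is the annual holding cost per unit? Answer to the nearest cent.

Invert the EOQ relation Q*² = 2DS/H.
From Q* = √(2DS/H): H = 2DS / Q*² = 2 × 15,990 × 73.2 / 306² = 25.0004.

H ≈ $25.00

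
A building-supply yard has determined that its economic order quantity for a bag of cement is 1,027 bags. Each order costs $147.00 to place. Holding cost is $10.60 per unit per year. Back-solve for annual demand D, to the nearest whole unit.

D ≈ 38,028 bags per year

Squaring Q* = √(2DS/H) gives Q*² = 2DS/H.
From Q* = √(2DS/H): D = Q*²H / (2S) = 1,027² × 10.6 / (2 × 147) = 38027.644.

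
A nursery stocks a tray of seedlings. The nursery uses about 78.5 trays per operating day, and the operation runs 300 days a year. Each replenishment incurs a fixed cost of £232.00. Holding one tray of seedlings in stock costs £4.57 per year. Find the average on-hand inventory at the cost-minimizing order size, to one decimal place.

Average inventory ≈ 773.2 trays

Annual demand D = 78.5 × 300 = 23,550.
Q* = √(2DS/H) = √(2 × 23,550 × 232 / 4.57) ≈ 1546.31.
Average inventory = Q*/2 ≈ 1546.31 / 2 = 773.155.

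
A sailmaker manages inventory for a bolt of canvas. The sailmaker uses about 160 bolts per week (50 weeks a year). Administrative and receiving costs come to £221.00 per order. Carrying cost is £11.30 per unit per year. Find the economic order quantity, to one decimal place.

Q* ≈ 559.4 bolts

Annual demand D = 160 × 50 = 8,000.
EOQ = √(2DS / H) = √(2 × 8,000 × 221 / 11.3).
= √(3,536,000 / 11.3) = √312,920.354 ≈ 559.393.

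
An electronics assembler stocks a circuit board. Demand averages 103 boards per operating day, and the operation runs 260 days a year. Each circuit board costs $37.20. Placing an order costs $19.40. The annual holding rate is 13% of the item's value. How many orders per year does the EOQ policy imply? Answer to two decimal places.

Annual demand D = 103 × 260 = 26,780.
Holding cost H = 0.13 × $37.20 = $4.8360 per unit per year.
EOQ = √(2DS/H) = √(2 × 26,780 × 19.4 / 4.836) ≈ 463.53.
Orders per year = D / Q* = 26,780 / 463.53 ≈ 57.774.

N ≈ 57.77 orders per year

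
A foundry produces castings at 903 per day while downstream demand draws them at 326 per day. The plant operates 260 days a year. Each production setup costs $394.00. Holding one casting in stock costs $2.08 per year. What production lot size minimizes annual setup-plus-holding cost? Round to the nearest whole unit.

Annual demand D = 326 × 260 = 84,760.
Production build-up factor (1 − d/p) = 1 − 326/903 = 0.6390.
Q* = √(2DS / (H(1 − d/p))) = √(2 × 84,760 × 394 / (2.08 × 0.6390)).
= √(66,790,880 / 1.3291) ≈ 7088.966.

Q* ≈ 7,089 castings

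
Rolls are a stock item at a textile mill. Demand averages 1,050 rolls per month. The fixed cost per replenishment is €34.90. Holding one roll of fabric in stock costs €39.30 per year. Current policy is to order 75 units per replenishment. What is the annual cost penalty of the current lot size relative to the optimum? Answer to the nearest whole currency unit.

Annual demand D = 1,050 × 12 = 12,600.
EOQ = √(2DS/H) = √(2 × 12,600 × 34.9 / 39.3) ≈ 149.59.
Cost at Q* = (D/Q*)S + (Q*/2)H = √(2DSH) ≈ €5,879.08.
Cost at Q = 75: (12,600/75)×34.9 + (75/2)×39.3 = €5,863.20 + €1,473.75 = €7,336.95.
Excess = €7,336.95 − €5,879.08 = €1,457.87.

Extra cost ≈ €1,458 per year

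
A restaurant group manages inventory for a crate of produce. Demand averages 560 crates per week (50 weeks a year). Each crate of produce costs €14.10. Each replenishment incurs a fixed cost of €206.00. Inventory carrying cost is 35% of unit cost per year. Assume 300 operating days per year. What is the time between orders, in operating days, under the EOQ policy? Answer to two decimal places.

T ≈ 16.38 days

Annual demand D = 560 × 50 = 28,000.
Holding cost H = 0.35 × €14.10 = €4.9350 per unit per year.
The optimal lot size = √(2DS/H) = √(2 × 28,000 × 206 / 4.935) ≈ 1528.92.
Cycle time = Q*/D × 300 = 1528.92 / 28,000 × 300 ≈ 16.381 days.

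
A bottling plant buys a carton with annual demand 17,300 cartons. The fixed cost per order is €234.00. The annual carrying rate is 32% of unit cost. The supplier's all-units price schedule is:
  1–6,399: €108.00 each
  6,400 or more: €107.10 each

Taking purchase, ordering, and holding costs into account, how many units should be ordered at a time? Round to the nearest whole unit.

Q* ≈ 484 cartons

Holding cost per unit per year at price C is H = 0.32·C.
For each price level, check whether its EOQ is feasible; otherwise the best quantity at that price is the breakpoint.
EOQ at €108.00 = 484.0 (feasible in tier 1): TC = 17,300×€108.00 + (17,300/484.0)×234 + (484.0/2)×0.32×€108.00 = €1,885,127.57.
EOQ at €107.10 = 486.0 < 6400, so use break Q=6400: TC = 17,300×€107.10 + (17,300/6400.0)×234 + (6400.0/2)×0.32×€107.10 = €1,963,132.93.
Lowest total cost is €1,885,127.57 at Q = 484.0.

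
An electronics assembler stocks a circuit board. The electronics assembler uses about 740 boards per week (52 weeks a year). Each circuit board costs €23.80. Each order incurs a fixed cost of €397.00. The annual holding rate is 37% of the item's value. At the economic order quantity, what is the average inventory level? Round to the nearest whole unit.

Average inventory ≈ 931 boards

Annual demand D = 740 × 52 = 38,480.
Holding cost H = 0.37 × €23.80 = €8.8060 per unit per year.
The optimal lot size = √(2DS/H) = √(2 × 38,480 × 397 / 8.806) ≈ 1862.68.
Average inventory = Q*/2 ≈ 1862.68 / 2 = 931.340.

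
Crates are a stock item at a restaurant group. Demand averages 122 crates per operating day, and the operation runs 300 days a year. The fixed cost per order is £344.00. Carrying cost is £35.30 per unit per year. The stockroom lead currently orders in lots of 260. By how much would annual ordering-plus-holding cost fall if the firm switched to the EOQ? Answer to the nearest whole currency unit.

Annual demand D = 122 × 300 = 36,600.
EOQ = √(2DS/H) = √(2 × 36,600 × 344 / 35.3) ≈ 844.59.
Cost at Q* = (D/Q*)S + (Q*/2)H = √(2DSH) ≈ £29,814.13.
Cost at Q = 260: (36,600/260)×344 + (260/2)×35.3 = £48,424.62 + £4,589.00 = £53,013.62.
Excess = £53,013.62 − £29,814.13 = £23,199.49.

Extra cost ≈ £23,199 per year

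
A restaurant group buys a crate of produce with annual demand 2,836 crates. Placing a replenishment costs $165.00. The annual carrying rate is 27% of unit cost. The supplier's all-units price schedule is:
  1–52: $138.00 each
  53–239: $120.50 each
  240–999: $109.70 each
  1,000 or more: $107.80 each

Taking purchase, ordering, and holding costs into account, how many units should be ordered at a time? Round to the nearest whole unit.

Q* ≈ 240 crates

Holding cost per unit per year at price C is H = 0.27·C.
Candidates are each tier's EOQ (if it falls in that tier) and each price-break quantity.
Tier 1 ($138.00): EOQ = 158.5 exceeds tier's upper bound 52, so this tier is dominated.
EOQ at $120.50 = 169.6 (feasible in tier 2): TC = 2,836×$120.50 + (2,836/169.6)×165 + (169.6/2)×0.27×$120.50 = $347,256.05.
EOQ at $109.70 = 177.8 < 240, so use break Q=240: TC = 2,836×$109.70 + (2,836/240.0)×165 + (240.0/2)×0.27×$109.70 = $316,613.23.
EOQ at $107.80 = 179.3 < 1000, so use break Q=1000: TC = 2,836×$107.80 + (2,836/1000.0)×165 + (1000.0/2)×0.27×$107.80 = $320,741.74.
Lowest total cost is $316,613.23 at Q = 240.0.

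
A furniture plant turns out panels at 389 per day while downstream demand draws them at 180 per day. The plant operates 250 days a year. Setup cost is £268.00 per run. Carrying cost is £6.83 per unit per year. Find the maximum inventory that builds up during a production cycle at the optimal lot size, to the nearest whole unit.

Annual demand D = 180 × 250 = 45,000.
Production build-up factor (1 − d/p) = 1 − 180/389 = 0.5373.
Q* = √(2DS / (H(1 − d/p))) = √(2 × 45,000 × 268 / (6.83 × 0.5373)).
= √(24,120,000 / 3.6696) ≈ 2563.775.
Maximum inventory = Q*(1 − d/p) = 2563.775 × 0.5373 ≈ 1377.453.

I_max ≈ 1,377 panels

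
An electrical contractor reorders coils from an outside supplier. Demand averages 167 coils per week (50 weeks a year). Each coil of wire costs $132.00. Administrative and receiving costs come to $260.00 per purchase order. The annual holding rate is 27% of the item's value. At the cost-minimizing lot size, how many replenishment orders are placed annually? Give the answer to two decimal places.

N ≈ 23.92 orders per year

Annual demand D = 167 × 50 = 8,350.
Holding cost H = 0.27 × $132.00 = $35.6400 per unit per year.
Q* = √(2DS/H) = √(2 × 8,350 × 260 / 35.64) ≈ 349.04.
Orders per year = D / Q* = 8,350 / 349.04 ≈ 23.923.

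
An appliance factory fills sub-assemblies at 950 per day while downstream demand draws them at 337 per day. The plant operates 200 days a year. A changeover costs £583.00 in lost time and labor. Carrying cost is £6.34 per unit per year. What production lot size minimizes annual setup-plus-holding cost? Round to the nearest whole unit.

Q* ≈ 4,383 sub-assemblies

Annual demand D = 337 × 200 = 67,400.
Production build-up factor (1 − d/p) = 1 − 337/950 = 0.6453.
Q* = √(2DS / (H(1 − d/p))) = √(2 × 67,400 × 583 / (6.34 × 0.6453)).
= √(78,588,400 / 4.091) ≈ 4382.946.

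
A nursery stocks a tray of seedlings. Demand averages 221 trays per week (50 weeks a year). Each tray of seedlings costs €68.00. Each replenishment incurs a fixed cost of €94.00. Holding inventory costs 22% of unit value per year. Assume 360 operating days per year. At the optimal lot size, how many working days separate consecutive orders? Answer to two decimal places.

Annual demand D = 221 × 50 = 11,050.
Holding cost H = 0.22 × €68.00 = €14.9600 per unit per year.
EOQ = √(2DS/H) = √(2 × 11,050 × 94 / 14.96) ≈ 372.64.
Cycle time = Q*/D × 360 = 372.64 / 11,050 × 360 ≈ 12.140 days.

T ≈ 12.14 days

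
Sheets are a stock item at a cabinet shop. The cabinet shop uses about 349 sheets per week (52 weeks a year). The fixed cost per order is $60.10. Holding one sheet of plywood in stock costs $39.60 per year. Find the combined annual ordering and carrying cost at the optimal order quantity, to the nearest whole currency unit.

TC* ≈ $9,294

Annual demand D = 349 × 52 = 18,148.
EOQ = √(2DS/H) = √(2 × 18,148 × 60.1 / 39.6) ≈ 234.70.
At Q*, ordering cost (D/Q*)S equals holding cost (Q*/2)H, each = √(DSH/2).
Minimum total = √(2DSH) = √(2 × 18,148 × 60.1 × 39.6) ≈ 9294.247.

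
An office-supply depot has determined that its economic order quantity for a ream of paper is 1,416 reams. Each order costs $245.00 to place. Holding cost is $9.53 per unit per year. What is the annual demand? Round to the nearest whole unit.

Invert the EOQ relation Q*² = 2DS/H.
From Q* = √(2DS/H): D = Q*²H / (2S) = 1,416² × 9.53 / (2 × 245) = 38996.293.

D ≈ 38,996 reams per year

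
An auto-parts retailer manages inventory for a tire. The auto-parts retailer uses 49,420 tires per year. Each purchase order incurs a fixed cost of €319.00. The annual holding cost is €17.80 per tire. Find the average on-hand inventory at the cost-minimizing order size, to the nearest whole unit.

Average inventory ≈ 665 tires

EOQ = √(2DS/H) = √(2 × 49,420 × 319 / 17.8) ≈ 1330.92.
Average inventory = Q*/2 ≈ 1330.92 / 2 = 665.460.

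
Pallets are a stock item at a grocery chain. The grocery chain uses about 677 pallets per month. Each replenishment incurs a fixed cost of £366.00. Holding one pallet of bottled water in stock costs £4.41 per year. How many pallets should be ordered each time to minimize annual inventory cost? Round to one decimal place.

Annual demand D = 677 × 12 = 8,124.
EOQ = √(2DS / H) = √(2 × 8,124 × 366 / 4.41).
= √(5,946,768 / 4.41) = √1,348,473.4694 ≈ 1161.238.

Q* ≈ 1,161.2 pallets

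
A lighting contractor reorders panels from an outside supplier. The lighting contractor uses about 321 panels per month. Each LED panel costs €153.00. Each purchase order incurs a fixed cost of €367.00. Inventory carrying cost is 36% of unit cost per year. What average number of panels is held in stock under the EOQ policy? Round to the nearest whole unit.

Annual demand D = 321 × 12 = 3,852.
Holding cost H = 0.36 × €153.00 = €55.0800 per unit per year.
The optimal lot size = √(2DS/H) = √(2 × 3,852 × 367 / 55.08) ≈ 226.57.
Average inventory = Q*/2 ≈ 226.57 / 2 = 113.283.

Average inventory ≈ 113 panels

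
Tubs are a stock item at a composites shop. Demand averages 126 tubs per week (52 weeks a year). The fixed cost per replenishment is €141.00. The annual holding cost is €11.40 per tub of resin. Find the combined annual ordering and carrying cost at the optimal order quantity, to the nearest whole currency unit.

TC* ≈ €4,589

Annual demand D = 126 × 52 = 6,552.
EOQ = √(2DS/H) = √(2 × 6,552 × 141 / 11.4) ≈ 402.59.
At Q*, ordering cost (D/Q*)S equals holding cost (Q*/2)H, each = √(DSH/2).
Minimum total = √(2DSH) = √(2 × 6,552 × 141 × 11.4) ≈ 4589.485.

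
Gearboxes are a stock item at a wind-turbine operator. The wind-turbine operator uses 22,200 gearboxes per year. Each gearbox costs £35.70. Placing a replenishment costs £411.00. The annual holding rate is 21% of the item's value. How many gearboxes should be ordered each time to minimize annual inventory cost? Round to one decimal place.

Holding cost H = 0.21 × £35.70 = £7.4970 per unit per year.
EOQ = √(2DS / H) = √(2 × 22,200 × 411 / 7.497).
= √(18,248,400 / 7.497) = √2,434,093.6375 ≈ 1560.158.

Q* ≈ 1,560.2 gearboxes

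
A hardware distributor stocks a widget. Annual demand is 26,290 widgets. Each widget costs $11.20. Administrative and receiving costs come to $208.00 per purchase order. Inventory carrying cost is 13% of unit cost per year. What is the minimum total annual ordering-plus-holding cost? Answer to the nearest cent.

Holding cost H = 0.13 × $11.20 = $1.4560 per unit per year.
EOQ = √(2DS/H) = √(2 × 26,290 × 208 / 1.456) ≈ 2740.70.
At Q*, ordering cost (D/Q*)S equals holding cost (Q*/2)H, each = √(DSH/2).
Minimum total = √(2DSH) = √(2 × 26,290 × 208 × 1.456) ≈ 3990.457.

TC* ≈ $3,990.46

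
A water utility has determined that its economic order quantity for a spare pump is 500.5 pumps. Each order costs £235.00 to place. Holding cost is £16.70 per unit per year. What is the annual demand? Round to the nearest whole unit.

D ≈ 8,901 pumps per year

Squaring Q* = √(2DS/H) gives Q*² = 2DS/H.
From Q* = √(2DS/H): D = Q*²H / (2S) = 500.5² × 16.7 / (2 × 235) = 8900.754.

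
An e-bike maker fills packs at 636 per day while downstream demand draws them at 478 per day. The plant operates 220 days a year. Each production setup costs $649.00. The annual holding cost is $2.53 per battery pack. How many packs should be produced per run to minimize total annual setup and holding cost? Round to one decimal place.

Annual demand D = 478 × 220 = 105,160.
Production build-up factor (1 − d/p) = 1 − 478/636 = 0.2484.
Q* = √(2DS / (H(1 − d/p))) = √(2 × 105,160 × 649 / (2.53 × 0.2484)).
= √(136,497,680 / 0.6285) ≈ 14736.773.

Q* ≈ 14,736.8 packs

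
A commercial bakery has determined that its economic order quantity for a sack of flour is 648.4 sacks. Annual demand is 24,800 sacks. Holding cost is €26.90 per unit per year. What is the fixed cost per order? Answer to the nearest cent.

S ≈ €228.01

Squaring Q* = √(2DS/H) gives Q*² = 2DS/H.
From Q* = √(2DS/H): S = Q*²H / (2D) = 648.4² × 26.9 / (2 × 24,800) = 228.0114.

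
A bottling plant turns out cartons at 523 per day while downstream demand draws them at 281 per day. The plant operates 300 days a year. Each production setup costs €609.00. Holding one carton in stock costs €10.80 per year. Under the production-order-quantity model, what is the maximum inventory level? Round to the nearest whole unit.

Annual demand D = 281 × 300 = 84,300.
Production build-up factor (1 − d/p) = 1 − 281/523 = 0.4627.
Q* = √(2DS / (H(1 − d/p))) = √(2 × 84,300 × 609 / (10.8 × 0.4627)).
= √(102,677,400 / 4.9973) ≈ 4532.823.
Maximum inventory = Q*(1 − d/p) = 4532.823 × 0.4627 ≈ 2097.405.

I_max ≈ 2,097 cartons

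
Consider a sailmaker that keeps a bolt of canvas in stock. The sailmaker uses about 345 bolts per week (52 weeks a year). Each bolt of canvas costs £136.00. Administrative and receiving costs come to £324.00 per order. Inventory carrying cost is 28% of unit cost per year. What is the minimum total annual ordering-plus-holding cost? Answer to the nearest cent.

Annual demand D = 345 × 52 = 17,940.
Holding cost H = 0.28 × £136.00 = £38.0800 per unit per year.
EOQ = √(2DS/H) = √(2 × 17,940 × 324 / 38.08) ≈ 552.52.
At the optimum the two cost components are equal, so total cost = 2·(Q*/2)H = Q*·H.
Minimum total = √(2DSH) = √(2 × 17,940 × 324 × 38.08) ≈ 21040.071.

TC* ≈ £21,040.07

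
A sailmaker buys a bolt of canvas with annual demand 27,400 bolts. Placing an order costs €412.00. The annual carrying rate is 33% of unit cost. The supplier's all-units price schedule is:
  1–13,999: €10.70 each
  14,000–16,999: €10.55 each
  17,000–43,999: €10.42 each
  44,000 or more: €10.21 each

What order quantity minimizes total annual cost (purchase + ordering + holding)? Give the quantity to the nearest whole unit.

Holding cost per unit per year at price C is H = 0.33·C.
Candidates are each tier's EOQ (if it falls in that tier) and each price-break quantity.
EOQ at €10.70 = 2528.7 (feasible in tier 1): TC = 27,400×€10.70 + (27,400/2528.7)×412 + (2528.7/2)×0.33×€10.70 = €302,108.69.
EOQ at €10.55 = 2546.6 < 14000, so use break Q=14000: TC = 27,400×€10.55 + (27,400/14000.0)×412 + (14000.0/2)×0.33×€10.55 = €314,246.84.
EOQ at €10.42 = 2562.4 < 17000, so use break Q=17000: TC = 27,400×€10.42 + (27,400/17000.0)×412 + (17000.0/2)×0.33×€10.42 = €315,400.15.
EOQ at €10.21 = 2588.6 < 44000, so use break Q=44000: TC = 27,400×€10.21 + (27,400/44000.0)×412 + (44000.0/2)×0.33×€10.21 = €354,135.16.
Lowest total cost is €302,108.69 at Q = 2528.7.

Q* ≈ 2,529 bolts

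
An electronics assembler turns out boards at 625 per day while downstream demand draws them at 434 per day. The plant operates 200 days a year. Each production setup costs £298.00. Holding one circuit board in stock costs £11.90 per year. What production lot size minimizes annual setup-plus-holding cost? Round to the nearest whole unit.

Annual demand D = 434 × 200 = 86,800.
Production build-up factor (1 − d/p) = 1 − 434/625 = 0.3056.
Q* = √(2DS / (H(1 − d/p))) = √(2 × 86,800 × 298 / (11.9 × 0.3056)).
= √(51,732,800 / 3.6366) ≈ 3771.663.

Q* ≈ 3,772 boards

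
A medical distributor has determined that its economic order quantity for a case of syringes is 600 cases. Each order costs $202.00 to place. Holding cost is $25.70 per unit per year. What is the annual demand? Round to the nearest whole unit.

D ≈ 22,901 cases per year

Squaring Q* = √(2DS/H) gives Q*² = 2DS/H.
From Q* = √(2DS/H): D = Q*²H / (2S) = 600² × 25.7 / (2 × 202) = 22900.990.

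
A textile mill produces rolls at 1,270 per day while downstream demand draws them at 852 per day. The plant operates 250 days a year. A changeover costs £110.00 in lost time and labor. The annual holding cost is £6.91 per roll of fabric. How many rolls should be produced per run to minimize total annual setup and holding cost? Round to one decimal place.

Q* ≈ 4,539.2 rolls

Annual demand D = 852 × 250 = 213,000.
Production build-up factor (1 − d/p) = 1 − 852/1,270 = 0.3291.
Q* = √(2DS / (H(1 − d/p))) = √(2 × 213,000 × 110 / (6.91 × 0.3291)).
= √(46,860,000 / 2.2743) ≈ 4539.164.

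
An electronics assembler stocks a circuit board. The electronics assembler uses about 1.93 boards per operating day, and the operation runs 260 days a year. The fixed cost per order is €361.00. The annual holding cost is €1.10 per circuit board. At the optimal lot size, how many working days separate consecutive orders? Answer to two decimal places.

T ≈ 297.36 days

Annual demand D = 1.93 × 260 = 501.8.
The optimal lot size = √(2DS/H) = √(2 × 501.8 × 361 / 1.1) ≈ 573.90.
Cycle time = Q*/D × 260 = 573.90 / 501.8 × 260 ≈ 297.358 days.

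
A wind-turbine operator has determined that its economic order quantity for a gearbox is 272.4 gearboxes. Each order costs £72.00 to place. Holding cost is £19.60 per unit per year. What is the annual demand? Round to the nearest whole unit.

Invert the EOQ relation Q*² = 2DS/H.
From Q* = √(2DS/H): D = Q*²H / (2S) = 272.4² × 19.6 / (2 × 72) = 10099.684.

D ≈ 10,100 gearboxes per year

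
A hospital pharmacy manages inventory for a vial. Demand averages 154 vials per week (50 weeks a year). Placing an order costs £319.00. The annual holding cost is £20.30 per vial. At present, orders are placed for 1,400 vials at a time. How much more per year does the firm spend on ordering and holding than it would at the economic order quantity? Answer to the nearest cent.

Extra cost ≈ £5,978.22 per year

Annual demand D = 154 × 50 = 7,700.
EOQ = √(2DS/H) = √(2 × 7,700 × 319 / 20.3) ≈ 491.93.
Cost at Q* = (D/Q*)S + (Q*/2)H = √(2DSH) ≈ £9,986.28.
Cost at Q = 1,400: (7,700/1,400)×319 + (1,400/2)×20.3 = £1,754.50 + £14,210.00 = £15,964.50.
Excess = £15,964.50 − £9,986.28 = £5,978.22.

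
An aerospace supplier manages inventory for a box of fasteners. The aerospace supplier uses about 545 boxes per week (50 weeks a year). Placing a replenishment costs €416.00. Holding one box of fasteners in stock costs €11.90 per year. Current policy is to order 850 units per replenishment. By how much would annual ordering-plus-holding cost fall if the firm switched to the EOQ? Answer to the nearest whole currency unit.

Extra cost ≈ €1,968 per year

Annual demand D = 545 × 50 = 27,250.
EOQ = √(2DS/H) = √(2 × 27,250 × 416 / 11.9) ≈ 1380.29.
Cost at Q* = (D/Q*)S + (Q*/2)H = √(2DSH) ≈ €16,425.49.
Cost at Q = 850: (27,250/850)×416 + (850/2)×11.9 = €13,336.47 + €5,057.50 = €18,393.97.
Excess = €18,393.97 − €16,425.49 = €1,968.48.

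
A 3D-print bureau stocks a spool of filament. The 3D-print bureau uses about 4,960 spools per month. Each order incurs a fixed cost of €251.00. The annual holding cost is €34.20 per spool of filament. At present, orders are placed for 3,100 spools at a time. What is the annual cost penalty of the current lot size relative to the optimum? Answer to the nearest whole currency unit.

Extra cost ≈ €25,863 per year

Annual demand D = 4,960 × 12 = 59,520.
EOQ = √(2DS/H) = √(2 × 59,520 × 251 / 34.2) ≈ 934.70.
Cost at Q* = (D/Q*)S + (Q*/2)H = √(2DSH) ≈ €31,966.59.
Cost at Q = 3,100: (59,520/3,100)×251 + (3,100/2)×34.2 = €4,819.20 + €53,010.00 = €57,829.20.
Excess = €57,829.20 − €31,966.59 = €25,862.61.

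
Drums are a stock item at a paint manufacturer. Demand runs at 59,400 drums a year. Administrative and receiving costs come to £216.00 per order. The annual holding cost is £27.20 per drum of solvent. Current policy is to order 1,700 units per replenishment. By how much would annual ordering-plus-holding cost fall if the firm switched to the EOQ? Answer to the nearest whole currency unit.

EOQ = √(2DS/H) = √(2 × 59,400 × 216 / 27.2) ≈ 971.29.
Cost at Q* = (D/Q*)S + (Q*/2)H = √(2DSH) ≈ £26,419.19.
Cost at Q = 1,700: (59,400/1,700)×216 + (1,700/2)×27.2 = £7,547.29 + £23,120.00 = £30,667.29.
Excess = £30,667.29 − £26,419.19 = £4,248.10.

Extra cost ≈ £4,248 per year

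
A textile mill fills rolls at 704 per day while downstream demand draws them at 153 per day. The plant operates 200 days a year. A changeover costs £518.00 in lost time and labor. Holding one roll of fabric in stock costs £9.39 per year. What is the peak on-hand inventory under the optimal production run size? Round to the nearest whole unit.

Annual demand D = 153 × 200 = 30,600.
Production build-up factor (1 − d/p) = 1 − 153/704 = 0.7827.
Q* = √(2DS / (H(1 − d/p))) = √(2 × 30,600 × 518 / (9.39 × 0.7827)).
= √(31,701,600 / 7.3493) ≈ 2076.913.
Maximum inventory = Q*(1 − d/p) = 2076.913 × 0.7827 ≈ 1625.539.

I_max ≈ 1,626 rolls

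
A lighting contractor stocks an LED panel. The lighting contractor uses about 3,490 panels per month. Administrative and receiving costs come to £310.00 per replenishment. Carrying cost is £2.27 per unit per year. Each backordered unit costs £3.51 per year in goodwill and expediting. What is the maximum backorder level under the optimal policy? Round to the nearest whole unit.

Annual demand D = 3,490 × 12 = 41,880.
With planned backorders, Q* = √(2DS/H) · √((H+B)/B).
√(2DS/H) = √(2 × 41,880 × 310 / 2.27) = 3382.099.
√((H+B)/B) = √((2.27+3.51)/3.51) = 1.2832.
Q* ≈ 4340.069.
S* = Q* · H/(H+B) = 4340.069 × 2.27/5.78 ≈ 1704.491.

S* ≈ 1,704 panels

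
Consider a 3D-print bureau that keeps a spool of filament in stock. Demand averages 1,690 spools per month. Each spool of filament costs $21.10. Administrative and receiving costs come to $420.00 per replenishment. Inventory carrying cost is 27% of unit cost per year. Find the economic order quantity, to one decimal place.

Annual demand D = 1,690 × 12 = 20,280.
Holding cost H = 0.27 × $21.10 = $5.6970 per unit per year.
EOQ = √(2DS / H) = √(2 × 20,280 × 420 / 5.697).
= √(17,035,200 / 5.697) = √2,990,205.3712 ≈ 1729.221.

Q* ≈ 1,729.2 spools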